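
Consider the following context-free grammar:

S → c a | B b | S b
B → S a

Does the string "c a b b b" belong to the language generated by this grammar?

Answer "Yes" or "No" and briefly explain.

Yes - a valid derivation exists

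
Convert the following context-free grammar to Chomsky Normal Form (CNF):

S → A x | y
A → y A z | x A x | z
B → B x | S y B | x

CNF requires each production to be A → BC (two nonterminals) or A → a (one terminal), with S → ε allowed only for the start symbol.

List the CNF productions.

TX → x; S → y; TY → y; TZ → z; A → z; B → x; S → A TX; A → TY X0; X0 → A TZ; A → TX X1; X1 → A TX; B → B TX; B → S X2; X2 → TY B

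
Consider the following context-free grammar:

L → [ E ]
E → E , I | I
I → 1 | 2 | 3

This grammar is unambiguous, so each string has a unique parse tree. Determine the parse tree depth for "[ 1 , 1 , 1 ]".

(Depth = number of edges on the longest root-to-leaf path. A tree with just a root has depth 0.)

5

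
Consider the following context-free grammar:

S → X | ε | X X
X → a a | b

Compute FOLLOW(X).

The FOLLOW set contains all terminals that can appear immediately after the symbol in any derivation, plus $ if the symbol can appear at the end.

We compute FOLLOW(X) using the standard algorithm.
FOLLOW(S) starts with {$}.
FIRST(S) = {a, b, ε}
FIRST(X) = {a, b}
FOLLOW(S) = {$}
FOLLOW(X) = {$, a, b}
Therefore, FOLLOW(X) = {$, a, b}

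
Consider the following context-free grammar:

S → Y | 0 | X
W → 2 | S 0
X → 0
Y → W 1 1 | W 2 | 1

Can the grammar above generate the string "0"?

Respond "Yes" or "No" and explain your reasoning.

Yes - a valid derivation exists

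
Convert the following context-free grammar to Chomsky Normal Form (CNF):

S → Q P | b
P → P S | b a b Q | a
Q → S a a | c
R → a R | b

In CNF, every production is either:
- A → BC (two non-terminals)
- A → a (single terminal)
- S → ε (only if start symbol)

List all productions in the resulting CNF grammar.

S → b; TB → b; TA → a; P → a; Q → c; R → b; S → Q P; P → P S; P → TB X0; X0 → TA X1; X1 → TB Q; Q → S X2; X2 → TA TA; R → TA R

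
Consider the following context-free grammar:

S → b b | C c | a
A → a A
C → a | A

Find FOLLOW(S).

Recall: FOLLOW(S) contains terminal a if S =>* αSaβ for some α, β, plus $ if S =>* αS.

We compute FOLLOW(S) using the standard algorithm.
FOLLOW(S) starts with {$}.
FIRST(A) = {a}
FIRST(C) = {a}
FIRST(S) = {a, b}
FOLLOW(A) = {c}
FOLLOW(C) = {c}
FOLLOW(S) = {$}
Therefore, FOLLOW(S) = {$}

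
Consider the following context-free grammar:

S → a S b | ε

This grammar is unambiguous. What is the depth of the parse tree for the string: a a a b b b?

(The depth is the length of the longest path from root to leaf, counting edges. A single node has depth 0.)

4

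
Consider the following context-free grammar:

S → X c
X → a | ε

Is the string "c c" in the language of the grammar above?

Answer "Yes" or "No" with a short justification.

No - no valid derivation exists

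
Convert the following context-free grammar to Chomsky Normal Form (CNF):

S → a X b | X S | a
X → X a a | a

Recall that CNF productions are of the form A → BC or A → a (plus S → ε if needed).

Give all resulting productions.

TA → a; TB → b; S → a; X → a; S → TA X0; X0 → X TB; S → X S; X → X X1; X1 → TA TA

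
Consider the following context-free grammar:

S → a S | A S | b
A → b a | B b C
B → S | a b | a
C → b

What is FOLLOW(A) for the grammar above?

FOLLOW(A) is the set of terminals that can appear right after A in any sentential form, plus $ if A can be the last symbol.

We compute FOLLOW(A) using the standard algorithm.
FOLLOW(S) starts with {$}.
FIRST(A) = {a, b}
FIRST(B) = {a, b}
FIRST(C) = {b}
FIRST(S) = {a, b}
FOLLOW(A) = {a, b}
FOLLOW(B) = {b}
FOLLOW(C) = {a, b}
FOLLOW(S) = {$, b}
Therefore, FOLLOW(A) = {a, b}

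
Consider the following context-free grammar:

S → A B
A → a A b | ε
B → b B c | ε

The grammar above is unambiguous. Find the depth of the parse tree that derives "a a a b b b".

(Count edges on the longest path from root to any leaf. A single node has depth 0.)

5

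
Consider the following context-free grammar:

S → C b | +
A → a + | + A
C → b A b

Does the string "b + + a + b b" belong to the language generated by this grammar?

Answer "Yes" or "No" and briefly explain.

Yes - a valid derivation exists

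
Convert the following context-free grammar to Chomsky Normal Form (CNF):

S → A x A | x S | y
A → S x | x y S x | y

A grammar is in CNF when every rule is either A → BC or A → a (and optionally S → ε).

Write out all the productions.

TX → x; S → y; TY → y; A → y; S → A X0; X0 → TX A; S → TX S; A → S TX; A → TX X1; X1 → TY X2; X2 → S TX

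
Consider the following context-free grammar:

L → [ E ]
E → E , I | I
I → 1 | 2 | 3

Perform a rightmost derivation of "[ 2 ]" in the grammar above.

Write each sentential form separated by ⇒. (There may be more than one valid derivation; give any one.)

L ⇒ [ E ] ⇒ [ I ] ⇒ [ 2 ]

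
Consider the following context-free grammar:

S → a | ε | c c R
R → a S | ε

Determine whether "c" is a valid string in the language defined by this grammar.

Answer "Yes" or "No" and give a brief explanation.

No - no valid derivation exists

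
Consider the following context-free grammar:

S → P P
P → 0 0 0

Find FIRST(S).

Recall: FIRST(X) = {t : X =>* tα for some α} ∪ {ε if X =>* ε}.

We compute FIRST(S) using the standard algorithm.
FIRST(P) = {0}
FIRST(S) = {0}
Therefore, FIRST(S) = {0}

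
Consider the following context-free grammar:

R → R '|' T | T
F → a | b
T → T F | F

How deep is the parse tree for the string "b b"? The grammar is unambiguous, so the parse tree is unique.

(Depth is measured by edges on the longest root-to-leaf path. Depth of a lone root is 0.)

4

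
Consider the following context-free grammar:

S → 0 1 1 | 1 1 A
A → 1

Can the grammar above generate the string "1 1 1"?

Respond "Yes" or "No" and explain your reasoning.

Yes - a valid derivation exists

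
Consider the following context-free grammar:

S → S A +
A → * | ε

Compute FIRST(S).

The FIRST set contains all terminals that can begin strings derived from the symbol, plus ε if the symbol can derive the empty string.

We compute FIRST(S) using the standard algorithm.
FIRST(A) = {*, ε}
FIRST(S) = {}
Therefore, FIRST(S) = {}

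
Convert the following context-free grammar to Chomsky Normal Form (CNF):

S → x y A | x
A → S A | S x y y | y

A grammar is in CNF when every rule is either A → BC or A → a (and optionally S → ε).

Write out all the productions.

TX → x; TY → y; S → x; A → y; S → TX X0; X0 → TY A; A → S A; A → S X1; X1 → TX X2; X2 → TY TY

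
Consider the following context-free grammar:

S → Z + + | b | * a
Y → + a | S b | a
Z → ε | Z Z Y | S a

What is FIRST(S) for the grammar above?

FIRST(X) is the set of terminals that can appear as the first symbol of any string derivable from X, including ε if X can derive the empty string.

We compute FIRST(S) using the standard algorithm.
FIRST(S) = {*, +, a, b}
FIRST(Y) = {*, +, a, b}
FIRST(Z) = {*, +, a, b, ε}
Therefore, FIRST(S) = {*, +, a, b}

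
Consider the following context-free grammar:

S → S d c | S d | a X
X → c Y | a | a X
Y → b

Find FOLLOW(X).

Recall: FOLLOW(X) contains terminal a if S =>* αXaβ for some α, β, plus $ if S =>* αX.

We compute FOLLOW(X) using the standard algorithm.
FOLLOW(S) starts with {$}.
FIRST(S) = {a}
FIRST(X) = {a, c}
FIRST(Y) = {b}
FOLLOW(S) = {$, d}
FOLLOW(X) = {$, d}
FOLLOW(Y) = {$, d}
Therefore, FOLLOW(X) = {$, d}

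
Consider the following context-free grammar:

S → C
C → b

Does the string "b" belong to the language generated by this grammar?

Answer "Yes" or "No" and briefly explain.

Yes - a valid derivation exists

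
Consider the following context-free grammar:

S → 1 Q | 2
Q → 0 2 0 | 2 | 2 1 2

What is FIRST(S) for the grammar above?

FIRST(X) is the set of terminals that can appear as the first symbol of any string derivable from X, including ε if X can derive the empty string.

We compute FIRST(S) using the standard algorithm.
FIRST(Q) = {0, 2}
FIRST(S) = {1, 2}
Therefore, FIRST(S) = {1, 2}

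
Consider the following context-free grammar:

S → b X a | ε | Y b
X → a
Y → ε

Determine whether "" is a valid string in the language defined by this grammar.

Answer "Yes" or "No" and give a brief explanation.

Yes - a valid derivation exists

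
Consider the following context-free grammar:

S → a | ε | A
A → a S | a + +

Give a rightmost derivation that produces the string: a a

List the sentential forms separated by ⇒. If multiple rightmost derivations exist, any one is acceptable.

S ⇒ A ⇒ a S ⇒ a a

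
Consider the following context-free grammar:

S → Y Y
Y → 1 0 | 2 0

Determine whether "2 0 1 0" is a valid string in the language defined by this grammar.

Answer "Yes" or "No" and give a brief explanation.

Yes - a valid derivation exists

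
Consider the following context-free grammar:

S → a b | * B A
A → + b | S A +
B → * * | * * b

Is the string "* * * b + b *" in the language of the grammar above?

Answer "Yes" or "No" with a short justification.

No - no valid derivation exists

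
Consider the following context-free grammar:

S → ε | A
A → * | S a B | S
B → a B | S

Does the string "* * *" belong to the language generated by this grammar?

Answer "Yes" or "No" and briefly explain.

No - no valid derivation exists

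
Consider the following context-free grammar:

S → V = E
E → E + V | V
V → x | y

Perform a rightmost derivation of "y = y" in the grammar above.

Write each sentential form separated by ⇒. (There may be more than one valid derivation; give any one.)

S ⇒ V = E ⇒ V = V ⇒ V = y ⇒ y = y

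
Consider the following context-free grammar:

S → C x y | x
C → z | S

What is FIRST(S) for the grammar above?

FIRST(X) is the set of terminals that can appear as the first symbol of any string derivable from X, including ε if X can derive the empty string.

We compute FIRST(S) using the standard algorithm.
FIRST(C) = {x, z}
FIRST(S) = {x, z}
Therefore, FIRST(S) = {x, z}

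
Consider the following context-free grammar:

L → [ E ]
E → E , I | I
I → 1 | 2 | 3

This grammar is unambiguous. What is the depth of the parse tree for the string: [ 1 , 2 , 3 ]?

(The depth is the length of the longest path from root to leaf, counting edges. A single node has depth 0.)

5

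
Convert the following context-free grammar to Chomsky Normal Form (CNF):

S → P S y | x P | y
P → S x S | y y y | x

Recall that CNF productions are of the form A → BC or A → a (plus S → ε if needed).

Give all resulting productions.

TY → y; TX → x; S → y; P → x; S → P X0; X0 → S TY; S → TX P; P → S X1; X1 → TX S; P → TY X2; X2 → TY TY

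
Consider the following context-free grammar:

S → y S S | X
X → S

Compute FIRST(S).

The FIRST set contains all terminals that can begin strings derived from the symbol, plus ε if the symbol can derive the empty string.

We compute FIRST(S) using the standard algorithm.
FIRST(S) = {y}
FIRST(X) = {y}
Therefore, FIRST(S) = {y}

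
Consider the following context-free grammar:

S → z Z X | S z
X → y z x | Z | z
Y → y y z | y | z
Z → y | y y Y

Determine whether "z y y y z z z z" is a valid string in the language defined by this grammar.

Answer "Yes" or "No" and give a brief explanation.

Yes - a valid derivation exists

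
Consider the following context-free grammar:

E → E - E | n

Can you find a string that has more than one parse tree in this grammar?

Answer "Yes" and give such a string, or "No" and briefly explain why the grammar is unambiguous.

Yes - the string 'n - n - n - n - n' has two distinct parse trees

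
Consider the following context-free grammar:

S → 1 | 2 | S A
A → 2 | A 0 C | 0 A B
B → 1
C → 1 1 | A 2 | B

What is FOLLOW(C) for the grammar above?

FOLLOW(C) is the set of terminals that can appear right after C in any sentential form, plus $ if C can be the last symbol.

We compute FOLLOW(C) using the standard algorithm.
FOLLOW(S) starts with {$}.
FIRST(A) = {0, 2}
FIRST(B) = {1}
FIRST(C) = {0, 1, 2}
FIRST(S) = {1, 2}
FOLLOW(A) = {$, 0, 1, 2}
FOLLOW(B) = {$, 0, 1, 2}
FOLLOW(C) = {$, 0, 1, 2}
FOLLOW(S) = {$, 0, 2}
Therefore, FOLLOW(C) = {$, 0, 1, 2}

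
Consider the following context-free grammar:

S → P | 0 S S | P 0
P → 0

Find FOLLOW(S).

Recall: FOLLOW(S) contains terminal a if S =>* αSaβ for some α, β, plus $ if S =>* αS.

We compute FOLLOW(S) using the standard algorithm.
FOLLOW(S) starts with {$}.
FIRST(P) = {0}
FIRST(S) = {0}
FOLLOW(P) = {$, 0}
FOLLOW(S) = {$, 0}
Therefore, FOLLOW(S) = {$, 0}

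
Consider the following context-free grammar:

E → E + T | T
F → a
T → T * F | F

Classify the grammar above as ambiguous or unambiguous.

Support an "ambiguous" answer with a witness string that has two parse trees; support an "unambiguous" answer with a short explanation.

Unambiguous - every string in the language has a unique parse tree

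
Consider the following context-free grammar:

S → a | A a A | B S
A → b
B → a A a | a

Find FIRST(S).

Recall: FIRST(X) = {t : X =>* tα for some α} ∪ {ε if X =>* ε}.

We compute FIRST(S) using the standard algorithm.
FIRST(A) = {b}
FIRST(B) = {a}
FIRST(S) = {a, b}
Therefore, FIRST(S) = {a, b}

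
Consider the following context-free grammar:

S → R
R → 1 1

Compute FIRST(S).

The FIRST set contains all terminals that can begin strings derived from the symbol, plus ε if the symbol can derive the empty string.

We compute FIRST(S) using the standard algorithm.
FIRST(R) = {1}
FIRST(S) = {1}
Therefore, FIRST(S) = {1}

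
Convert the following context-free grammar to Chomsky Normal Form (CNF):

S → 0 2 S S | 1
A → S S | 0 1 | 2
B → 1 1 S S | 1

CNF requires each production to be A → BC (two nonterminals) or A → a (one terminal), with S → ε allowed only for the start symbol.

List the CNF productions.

T0 → 0; T2 → 2; S → 1; T1 → 1; A → 2; B → 1; S → T0 X0; X0 → T2 X1; X1 → S S; A → S S; A → T0 T1; B → T1 X2; X2 → T1 X3; X3 → S S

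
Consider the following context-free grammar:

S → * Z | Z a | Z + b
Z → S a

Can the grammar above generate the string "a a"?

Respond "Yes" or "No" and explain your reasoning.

No - no valid derivation exists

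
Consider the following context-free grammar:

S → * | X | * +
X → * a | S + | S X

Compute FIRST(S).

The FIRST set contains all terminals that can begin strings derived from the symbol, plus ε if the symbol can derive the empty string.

We compute FIRST(S) using the standard algorithm.
FIRST(S) = {*}
FIRST(X) = {*}
Therefore, FIRST(S) = {*}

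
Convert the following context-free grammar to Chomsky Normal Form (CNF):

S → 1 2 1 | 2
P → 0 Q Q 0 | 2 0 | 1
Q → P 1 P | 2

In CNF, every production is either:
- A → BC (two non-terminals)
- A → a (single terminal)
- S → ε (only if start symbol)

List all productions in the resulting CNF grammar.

T1 → 1; T2 → 2; S → 2; T0 → 0; P → 1; Q → 2; S → T1 X0; X0 → T2 T1; P → T0 X1; X1 → Q X2; X2 → Q T0; P → T2 T0; Q → P X3; X3 → T1 P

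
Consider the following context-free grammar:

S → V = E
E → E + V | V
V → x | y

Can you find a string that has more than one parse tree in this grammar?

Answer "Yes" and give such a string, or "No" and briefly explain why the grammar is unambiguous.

No - the grammar is unambiguous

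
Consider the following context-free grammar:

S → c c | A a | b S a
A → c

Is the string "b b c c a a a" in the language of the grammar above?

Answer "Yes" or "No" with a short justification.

No - no valid derivation exists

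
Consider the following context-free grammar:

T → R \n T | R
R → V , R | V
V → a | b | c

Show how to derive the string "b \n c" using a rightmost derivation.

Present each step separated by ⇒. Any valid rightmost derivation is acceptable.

T ⇒ R \n T ⇒ R \n R ⇒ R \n V ⇒ R \n c ⇒ V \n c ⇒ b \n c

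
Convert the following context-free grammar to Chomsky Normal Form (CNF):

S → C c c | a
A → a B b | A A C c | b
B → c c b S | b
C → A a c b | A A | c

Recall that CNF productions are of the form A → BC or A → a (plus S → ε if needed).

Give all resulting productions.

TC → c; S → a; TA → a; TB → b; A → b; B → b; C → c; S → C X0; X0 → TC TC; A → TA X1; X1 → B TB; A → A X2; X2 → A X3; X3 → C TC; B → TC X4; X4 → TC X5; X5 → TB S; C → A X6; X6 → TA X7; X7 → TC TB; C → A A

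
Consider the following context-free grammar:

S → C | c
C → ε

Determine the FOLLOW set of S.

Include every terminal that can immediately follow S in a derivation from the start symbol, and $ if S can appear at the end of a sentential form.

We compute FOLLOW(S) using the standard algorithm.
FOLLOW(S) starts with {$}.
FIRST(C) = {ε}
FIRST(S) = {c, ε}
FOLLOW(C) = {$}
FOLLOW(S) = {$}
Therefore, FOLLOW(S) = {$}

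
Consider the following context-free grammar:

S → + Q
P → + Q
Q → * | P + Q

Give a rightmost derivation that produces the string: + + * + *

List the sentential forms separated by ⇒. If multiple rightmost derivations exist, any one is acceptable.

S ⇒ + Q ⇒ + P + Q ⇒ + P + * ⇒ + + Q + * ⇒ + + * + *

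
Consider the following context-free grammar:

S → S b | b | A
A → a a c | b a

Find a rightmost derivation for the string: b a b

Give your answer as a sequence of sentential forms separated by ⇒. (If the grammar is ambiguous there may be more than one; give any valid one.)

S ⇒ S b ⇒ A b ⇒ b a b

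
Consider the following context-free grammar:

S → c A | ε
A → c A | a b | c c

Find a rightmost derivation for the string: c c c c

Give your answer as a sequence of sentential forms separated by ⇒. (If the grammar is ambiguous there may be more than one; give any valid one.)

S ⇒ c A ⇒ c c A ⇒ c c c c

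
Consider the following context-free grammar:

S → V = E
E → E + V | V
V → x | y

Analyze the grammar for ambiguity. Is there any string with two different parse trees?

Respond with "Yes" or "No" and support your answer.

No - the grammar is unambiguous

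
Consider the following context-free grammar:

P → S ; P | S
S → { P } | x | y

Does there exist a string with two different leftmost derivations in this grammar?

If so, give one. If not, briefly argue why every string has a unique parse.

No - every string in the language has a unique leftmost derivation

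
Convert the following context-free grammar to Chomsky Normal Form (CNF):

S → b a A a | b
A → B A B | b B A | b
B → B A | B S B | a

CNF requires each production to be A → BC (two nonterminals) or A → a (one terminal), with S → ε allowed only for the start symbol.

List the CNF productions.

TB → b; TA → a; S → b; A → b; B → a; S → TB X0; X0 → TA X1; X1 → A TA; A → B X2; X2 → A B; A → TB X3; X3 → B A; B → B A; B → B X4; X4 → S B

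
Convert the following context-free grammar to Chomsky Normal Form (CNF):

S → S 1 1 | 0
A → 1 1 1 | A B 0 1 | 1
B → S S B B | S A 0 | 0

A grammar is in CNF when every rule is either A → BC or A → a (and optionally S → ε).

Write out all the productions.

T1 → 1; S → 0; T0 → 0; A → 1; B → 0; S → S X0; X0 → T1 T1; A → T1 X1; X1 → T1 T1; A → A X2; X2 → B X3; X3 → T0 T1; B → S X4; X4 → S X5; X5 → B B; B → S X6; X6 → A T0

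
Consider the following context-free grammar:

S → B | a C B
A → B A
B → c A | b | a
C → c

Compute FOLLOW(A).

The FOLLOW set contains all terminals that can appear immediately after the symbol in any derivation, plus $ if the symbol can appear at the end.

We compute FOLLOW(A) using the standard algorithm.
FOLLOW(S) starts with {$}.
FIRST(A) = {a, b, c}
FIRST(B) = {a, b, c}
FIRST(C) = {c}
FIRST(S) = {a, b, c}
FOLLOW(A) = {$, a, b, c}
FOLLOW(B) = {$, a, b, c}
FOLLOW(C) = {a, b, c}
FOLLOW(S) = {$}
Therefore, FOLLOW(A) = {$, a, b, c}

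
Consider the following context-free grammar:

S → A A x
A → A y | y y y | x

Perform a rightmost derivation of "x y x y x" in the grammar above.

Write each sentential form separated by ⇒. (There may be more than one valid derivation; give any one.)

S ⇒ A A x ⇒ A A y x ⇒ A x y x ⇒ A y x y x ⇒ x y x y x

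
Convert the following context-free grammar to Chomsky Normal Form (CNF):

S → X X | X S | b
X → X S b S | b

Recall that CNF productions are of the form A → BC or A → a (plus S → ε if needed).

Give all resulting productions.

S → b; TB → b; X → b; S → X X; S → X S; X → X X0; X0 → S X1; X1 → TB S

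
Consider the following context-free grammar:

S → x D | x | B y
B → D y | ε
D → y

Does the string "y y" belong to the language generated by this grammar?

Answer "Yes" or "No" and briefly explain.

No - no valid derivation exists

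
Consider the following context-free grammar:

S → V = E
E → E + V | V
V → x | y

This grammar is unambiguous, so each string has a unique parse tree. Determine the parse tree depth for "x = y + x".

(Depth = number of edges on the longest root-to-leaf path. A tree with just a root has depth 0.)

4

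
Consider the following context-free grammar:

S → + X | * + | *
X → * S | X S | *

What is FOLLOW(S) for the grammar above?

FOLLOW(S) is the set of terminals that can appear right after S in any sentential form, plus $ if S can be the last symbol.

We compute FOLLOW(S) using the standard algorithm.
FOLLOW(S) starts with {$}.
FIRST(S) = {*, +}
FIRST(X) = {*}
FOLLOW(S) = {$, *, +}
FOLLOW(X) = {$, *, +}
Therefore, FOLLOW(S) = {$, *, +}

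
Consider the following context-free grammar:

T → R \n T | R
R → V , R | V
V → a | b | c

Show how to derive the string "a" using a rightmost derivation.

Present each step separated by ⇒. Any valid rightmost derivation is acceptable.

T ⇒ R ⇒ V ⇒ a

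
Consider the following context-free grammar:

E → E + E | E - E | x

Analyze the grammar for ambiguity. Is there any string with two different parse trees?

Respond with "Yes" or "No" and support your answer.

Yes - the string 'x + x + x - x + x' has two distinct parse trees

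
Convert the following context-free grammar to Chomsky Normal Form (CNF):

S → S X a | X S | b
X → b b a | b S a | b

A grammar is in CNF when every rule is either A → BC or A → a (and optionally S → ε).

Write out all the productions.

TA → a; S → b; TB → b; X → b; S → S X0; X0 → X TA; S → X S; X → TB X1; X1 → TB TA; X → TB X2; X2 → S TA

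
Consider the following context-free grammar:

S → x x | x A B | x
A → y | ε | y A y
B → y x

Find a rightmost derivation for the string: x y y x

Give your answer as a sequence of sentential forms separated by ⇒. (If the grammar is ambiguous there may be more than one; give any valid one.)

S ⇒ x A B ⇒ x A y x ⇒ x y y x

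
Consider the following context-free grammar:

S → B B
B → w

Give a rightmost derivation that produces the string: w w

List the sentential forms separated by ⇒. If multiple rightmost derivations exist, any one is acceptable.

S ⇒ B B ⇒ B w ⇒ w w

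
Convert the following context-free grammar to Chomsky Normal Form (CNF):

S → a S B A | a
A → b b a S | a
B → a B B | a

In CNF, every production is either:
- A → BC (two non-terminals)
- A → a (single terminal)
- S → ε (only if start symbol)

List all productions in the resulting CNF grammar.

TA → a; S → a; TB → b; A → a; B → a; S → TA X0; X0 → S X1; X1 → B A; A → TB X2; X2 → TB X3; X3 → TA S; B → TA X4; X4 → B B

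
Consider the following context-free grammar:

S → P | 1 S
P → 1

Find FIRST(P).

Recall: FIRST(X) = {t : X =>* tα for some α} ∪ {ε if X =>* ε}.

We compute FIRST(P) using the standard algorithm.
FIRST(P) = {1}
FIRST(S) = {1}
Therefore, FIRST(P) = {1}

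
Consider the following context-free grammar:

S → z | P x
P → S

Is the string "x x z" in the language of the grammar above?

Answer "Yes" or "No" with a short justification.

No - no valid derivation exists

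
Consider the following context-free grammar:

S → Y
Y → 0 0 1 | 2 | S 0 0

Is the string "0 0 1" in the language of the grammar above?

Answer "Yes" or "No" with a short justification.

Yes - a valid derivation exists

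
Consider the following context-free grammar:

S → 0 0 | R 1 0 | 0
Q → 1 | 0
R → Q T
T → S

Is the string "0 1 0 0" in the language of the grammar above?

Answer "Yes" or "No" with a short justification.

No - no valid derivation exists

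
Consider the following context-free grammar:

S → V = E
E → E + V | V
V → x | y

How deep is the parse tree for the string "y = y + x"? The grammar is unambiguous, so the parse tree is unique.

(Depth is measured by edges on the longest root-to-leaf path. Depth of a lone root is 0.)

4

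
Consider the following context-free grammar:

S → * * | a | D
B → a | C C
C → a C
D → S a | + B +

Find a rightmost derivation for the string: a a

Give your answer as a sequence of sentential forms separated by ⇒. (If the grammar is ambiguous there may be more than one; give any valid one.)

S ⇒ D ⇒ S a ⇒ a a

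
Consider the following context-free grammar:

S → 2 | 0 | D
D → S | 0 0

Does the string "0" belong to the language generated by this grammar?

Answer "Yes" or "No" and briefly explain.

Yes - a valid derivation exists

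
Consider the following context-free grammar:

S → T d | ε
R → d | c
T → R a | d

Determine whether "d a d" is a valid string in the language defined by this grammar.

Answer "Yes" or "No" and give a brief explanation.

Yes - a valid derivation exists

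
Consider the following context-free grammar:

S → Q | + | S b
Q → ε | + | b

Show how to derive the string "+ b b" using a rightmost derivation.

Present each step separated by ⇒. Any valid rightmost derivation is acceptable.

S ⇒ S b ⇒ S b b ⇒ + b b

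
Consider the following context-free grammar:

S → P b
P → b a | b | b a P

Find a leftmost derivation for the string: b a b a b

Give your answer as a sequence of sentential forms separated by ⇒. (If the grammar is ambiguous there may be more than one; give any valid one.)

S ⇒ P b ⇒ b a P b ⇒ b a b a b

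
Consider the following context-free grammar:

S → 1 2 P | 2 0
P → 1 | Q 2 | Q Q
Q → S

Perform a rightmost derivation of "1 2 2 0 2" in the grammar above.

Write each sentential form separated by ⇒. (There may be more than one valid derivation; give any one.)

S ⇒ 1 2 P ⇒ 1 2 Q 2 ⇒ 1 2 S 2 ⇒ 1 2 2 0 2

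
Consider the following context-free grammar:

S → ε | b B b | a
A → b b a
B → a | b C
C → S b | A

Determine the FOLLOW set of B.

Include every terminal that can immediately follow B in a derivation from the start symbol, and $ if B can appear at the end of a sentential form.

We compute FOLLOW(B) using the standard algorithm.
FOLLOW(S) starts with {$}.
FIRST(A) = {b}
FIRST(B) = {a, b}
FIRST(C) = {a, b}
FIRST(S) = {a, b, ε}
FOLLOW(A) = {b}
FOLLOW(B) = {b}
FOLLOW(C) = {b}
FOLLOW(S) = {$, b}
Therefore, FOLLOW(B) = {b}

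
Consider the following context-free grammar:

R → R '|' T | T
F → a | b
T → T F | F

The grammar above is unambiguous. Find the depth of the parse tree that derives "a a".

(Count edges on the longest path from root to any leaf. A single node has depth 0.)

4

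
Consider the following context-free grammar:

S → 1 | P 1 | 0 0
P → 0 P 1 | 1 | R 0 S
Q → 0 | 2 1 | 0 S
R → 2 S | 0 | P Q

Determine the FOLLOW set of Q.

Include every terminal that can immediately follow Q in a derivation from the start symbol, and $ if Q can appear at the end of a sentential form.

We compute FOLLOW(Q) using the standard algorithm.
FOLLOW(S) starts with {$}.
FIRST(P) = {0, 1, 2}
FIRST(Q) = {0, 2}
FIRST(R) = {0, 1, 2}
FIRST(S) = {0, 1, 2}
FOLLOW(P) = {0, 1, 2}
FOLLOW(Q) = {0}
FOLLOW(R) = {0}
FOLLOW(S) = {$, 0, 1, 2}
Therefore, FOLLOW(Q) = {0}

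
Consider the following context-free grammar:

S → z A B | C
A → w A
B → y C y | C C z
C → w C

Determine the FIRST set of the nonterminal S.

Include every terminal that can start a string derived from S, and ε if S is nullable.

We compute FIRST(S) using the standard algorithm.
FIRST(A) = {w}
FIRST(B) = {w, y}
FIRST(C) = {w}
FIRST(S) = {w, z}
Therefore, FIRST(S) = {w, z}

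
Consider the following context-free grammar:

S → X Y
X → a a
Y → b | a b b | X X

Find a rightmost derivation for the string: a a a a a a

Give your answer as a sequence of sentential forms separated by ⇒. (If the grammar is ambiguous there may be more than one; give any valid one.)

S ⇒ X Y ⇒ X X X ⇒ X X a a ⇒ X a a a a ⇒ a a a a a a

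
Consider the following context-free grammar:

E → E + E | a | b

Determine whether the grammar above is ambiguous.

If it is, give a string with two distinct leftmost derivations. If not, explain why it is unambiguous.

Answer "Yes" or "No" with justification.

Yes - the string 'b + b + b + a + b' has two distinct leftmost derivations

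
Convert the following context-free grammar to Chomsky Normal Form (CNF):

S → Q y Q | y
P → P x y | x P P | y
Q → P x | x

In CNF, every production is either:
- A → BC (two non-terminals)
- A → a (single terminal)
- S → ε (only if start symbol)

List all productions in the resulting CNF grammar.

TY → y; S → y; TX → x; P → y; Q → x; S → Q X0; X0 → TY Q; P → P X1; X1 → TX TY; P → TX X2; X2 → P P; Q → P TX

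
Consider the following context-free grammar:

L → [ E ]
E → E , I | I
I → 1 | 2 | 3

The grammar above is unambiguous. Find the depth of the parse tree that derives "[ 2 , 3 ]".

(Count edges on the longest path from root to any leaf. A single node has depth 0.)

4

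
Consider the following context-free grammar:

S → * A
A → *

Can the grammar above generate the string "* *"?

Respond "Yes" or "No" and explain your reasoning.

Yes - a valid derivation exists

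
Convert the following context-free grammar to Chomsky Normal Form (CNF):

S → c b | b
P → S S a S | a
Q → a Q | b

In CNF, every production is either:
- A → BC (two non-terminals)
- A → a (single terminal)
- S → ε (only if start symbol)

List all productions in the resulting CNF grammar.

TC → c; TB → b; S → b; TA → a; P → a; Q → b; S → TC TB; P → S X0; X0 → S X1; X1 → TA S; Q → TA Q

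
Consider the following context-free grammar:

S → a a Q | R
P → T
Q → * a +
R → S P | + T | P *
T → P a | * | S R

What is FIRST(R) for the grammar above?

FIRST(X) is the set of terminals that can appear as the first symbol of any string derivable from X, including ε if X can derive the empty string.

We compute FIRST(R) using the standard algorithm.
FIRST(P) = {*, +, a}
FIRST(Q) = {*}
FIRST(R) = {*, +, a}
FIRST(S) = {*, +, a}
FIRST(T) = {*, +, a}
Therefore, FIRST(R) = {*, +, a}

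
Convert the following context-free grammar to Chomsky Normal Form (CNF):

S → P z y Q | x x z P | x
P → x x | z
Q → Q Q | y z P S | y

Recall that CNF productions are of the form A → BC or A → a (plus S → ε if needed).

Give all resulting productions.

TZ → z; TY → y; TX → x; S → x; P → z; Q → y; S → P X0; X0 → TZ X1; X1 → TY Q; S → TX X2; X2 → TX X3; X3 → TZ P; P → TX TX; Q → Q Q; Q → TY X4; X4 → TZ X5; X5 → P S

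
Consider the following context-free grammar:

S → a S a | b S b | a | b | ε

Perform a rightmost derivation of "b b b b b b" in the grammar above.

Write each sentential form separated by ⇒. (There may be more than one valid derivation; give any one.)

S ⇒ b S b ⇒ b b S b b ⇒ b b b S b b b ⇒ b b b b b b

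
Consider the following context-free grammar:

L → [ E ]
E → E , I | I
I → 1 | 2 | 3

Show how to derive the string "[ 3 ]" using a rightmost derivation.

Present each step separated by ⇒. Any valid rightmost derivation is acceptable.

L ⇒ [ E ] ⇒ [ I ] ⇒ [ 3 ]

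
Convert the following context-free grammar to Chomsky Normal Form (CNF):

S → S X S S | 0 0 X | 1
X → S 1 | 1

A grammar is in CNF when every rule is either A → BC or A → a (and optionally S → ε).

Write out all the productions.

T0 → 0; S → 1; T1 → 1; X → 1; S → S X0; X0 → X X1; X1 → S S; S → T0 X2; X2 → T0 X; X → S T1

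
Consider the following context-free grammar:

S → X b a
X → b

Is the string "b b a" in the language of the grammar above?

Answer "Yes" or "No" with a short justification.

Yes - a valid derivation exists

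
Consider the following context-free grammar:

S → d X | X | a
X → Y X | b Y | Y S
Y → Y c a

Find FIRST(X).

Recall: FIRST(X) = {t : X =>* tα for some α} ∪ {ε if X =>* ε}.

We compute FIRST(X) using the standard algorithm.
FIRST(S) = {a, b, d}
FIRST(X) = {b}
FIRST(Y) = {}
Therefore, FIRST(X) = {b}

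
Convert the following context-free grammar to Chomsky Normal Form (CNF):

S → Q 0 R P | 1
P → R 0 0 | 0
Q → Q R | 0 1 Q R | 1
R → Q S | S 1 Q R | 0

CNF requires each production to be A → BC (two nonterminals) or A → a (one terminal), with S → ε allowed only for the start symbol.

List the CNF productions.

T0 → 0; S → 1; P → 0; T1 → 1; Q → 1; R → 0; S → Q X0; X0 → T0 X1; X1 → R P; P → R X2; X2 → T0 T0; Q → Q R; Q → T0 X3; X3 → T1 X4; X4 → Q R; R → Q S; R → S X5; X5 → T1 X6; X6 → Q R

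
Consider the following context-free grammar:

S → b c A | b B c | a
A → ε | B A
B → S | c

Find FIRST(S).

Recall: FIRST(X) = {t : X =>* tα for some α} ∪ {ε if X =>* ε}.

We compute FIRST(S) using the standard algorithm.
FIRST(A) = {a, b, c, ε}
FIRST(B) = {a, b, c}
FIRST(S) = {a, b}
Therefore, FIRST(S) = {a, b}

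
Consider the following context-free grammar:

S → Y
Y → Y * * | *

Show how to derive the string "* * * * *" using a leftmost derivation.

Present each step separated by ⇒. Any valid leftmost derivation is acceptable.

S ⇒ Y ⇒ Y * * ⇒ Y * * * * ⇒ * * * * *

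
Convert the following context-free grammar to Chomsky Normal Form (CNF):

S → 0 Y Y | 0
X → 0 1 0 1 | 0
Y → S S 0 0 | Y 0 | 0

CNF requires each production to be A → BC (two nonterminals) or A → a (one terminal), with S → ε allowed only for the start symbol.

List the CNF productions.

T0 → 0; S → 0; T1 → 1; X → 0; Y → 0; S → T0 X0; X0 → Y Y; X → T0 X1; X1 → T1 X2; X2 → T0 T1; Y → S X3; X3 → S X4; X4 → T0 T0; Y → Y T0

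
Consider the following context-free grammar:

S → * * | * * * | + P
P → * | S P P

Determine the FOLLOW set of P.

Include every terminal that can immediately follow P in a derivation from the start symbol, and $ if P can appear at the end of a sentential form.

We compute FOLLOW(P) using the standard algorithm.
FOLLOW(S) starts with {$}.
FIRST(P) = {*, +}
FIRST(S) = {*, +}
FOLLOW(P) = {$, *, +}
FOLLOW(S) = {$, *, +}
Therefore, FOLLOW(P) = {$, *, +}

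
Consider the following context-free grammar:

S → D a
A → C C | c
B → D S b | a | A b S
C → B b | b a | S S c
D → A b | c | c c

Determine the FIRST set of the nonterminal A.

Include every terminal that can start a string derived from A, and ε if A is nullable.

We compute FIRST(A) using the standard algorithm.
FIRST(A) = {a, b, c}
FIRST(B) = {a, b, c}
FIRST(C) = {a, b, c}
FIRST(D) = {a, b, c}
FIRST(S) = {a, b, c}
Therefore, FIRST(A) = {a, b, c}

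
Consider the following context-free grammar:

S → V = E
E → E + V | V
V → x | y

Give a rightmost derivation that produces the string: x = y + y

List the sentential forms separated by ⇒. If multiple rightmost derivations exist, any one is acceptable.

S ⇒ V = E ⇒ V = E + V ⇒ V = E + y ⇒ V = V + y ⇒ V = y + y ⇒ x = y + y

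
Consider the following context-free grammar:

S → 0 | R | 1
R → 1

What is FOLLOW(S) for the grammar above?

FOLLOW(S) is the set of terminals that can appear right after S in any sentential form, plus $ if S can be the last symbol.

We compute FOLLOW(S) using the standard algorithm.
FOLLOW(S) starts with {$}.
FIRST(R) = {1}
FIRST(S) = {0, 1}
FOLLOW(R) = {$}
FOLLOW(S) = {$}
Therefore, FOLLOW(S) = {$}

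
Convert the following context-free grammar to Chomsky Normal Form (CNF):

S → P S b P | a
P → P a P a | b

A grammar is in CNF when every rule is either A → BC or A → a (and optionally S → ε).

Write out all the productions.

TB → b; S → a; TA → a; P → b; S → P X0; X0 → S X1; X1 → TB P; P → P X2; X2 → TA X3; X3 → P TA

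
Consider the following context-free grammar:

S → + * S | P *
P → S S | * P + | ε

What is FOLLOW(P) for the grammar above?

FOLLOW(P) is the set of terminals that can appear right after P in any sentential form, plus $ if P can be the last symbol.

We compute FOLLOW(P) using the standard algorithm.
FOLLOW(S) starts with {$}.
FIRST(P) = {*, +, ε}
FIRST(S) = {*, +}
FOLLOW(P) = {*, +}
FOLLOW(S) = {$, *, +}
Therefore, FOLLOW(P) = {*, +}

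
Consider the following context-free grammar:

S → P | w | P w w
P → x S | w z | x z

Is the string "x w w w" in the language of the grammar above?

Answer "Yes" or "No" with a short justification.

Yes - a valid derivation exists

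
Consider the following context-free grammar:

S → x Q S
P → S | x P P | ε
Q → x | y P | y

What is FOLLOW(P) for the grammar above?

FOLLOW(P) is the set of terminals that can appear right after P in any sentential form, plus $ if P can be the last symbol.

We compute FOLLOW(P) using the standard algorithm.
FOLLOW(S) starts with {$}.
FIRST(P) = {x, ε}
FIRST(Q) = {x, y}
FIRST(S) = {x}
FOLLOW(P) = {x}
FOLLOW(Q) = {x}
FOLLOW(S) = {$, x}
Therefore, FOLLOW(P) = {x}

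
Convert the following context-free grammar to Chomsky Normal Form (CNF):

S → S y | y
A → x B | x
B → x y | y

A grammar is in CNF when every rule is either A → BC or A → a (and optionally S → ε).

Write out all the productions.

TY → y; S → y; TX → x; A → x; B → y; S → S TY; A → TX B; B → TX TY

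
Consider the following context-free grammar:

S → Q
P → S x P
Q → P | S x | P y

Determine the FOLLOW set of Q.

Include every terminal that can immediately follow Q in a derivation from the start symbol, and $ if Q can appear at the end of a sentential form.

We compute FOLLOW(Q) using the standard algorithm.
FOLLOW(S) starts with {$}.
FIRST(P) = {}
FIRST(Q) = {}
FIRST(S) = {}
FOLLOW(P) = {$, x, y}
FOLLOW(Q) = {$, x}
FOLLOW(S) = {$, x}
Therefore, FOLLOW(Q) = {$, x}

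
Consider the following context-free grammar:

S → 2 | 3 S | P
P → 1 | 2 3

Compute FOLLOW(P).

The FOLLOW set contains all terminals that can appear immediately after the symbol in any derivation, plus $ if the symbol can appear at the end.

We compute FOLLOW(P) using the standard algorithm.
FOLLOW(S) starts with {$}.
FIRST(P) = {1, 2}
FIRST(S) = {1, 2, 3}
FOLLOW(P) = {$}
FOLLOW(S) = {$}
Therefore, FOLLOW(P) = {$}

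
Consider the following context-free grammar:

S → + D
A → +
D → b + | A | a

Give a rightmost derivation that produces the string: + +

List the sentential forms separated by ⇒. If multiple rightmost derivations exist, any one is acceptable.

S ⇒ + D ⇒ + A ⇒ + +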